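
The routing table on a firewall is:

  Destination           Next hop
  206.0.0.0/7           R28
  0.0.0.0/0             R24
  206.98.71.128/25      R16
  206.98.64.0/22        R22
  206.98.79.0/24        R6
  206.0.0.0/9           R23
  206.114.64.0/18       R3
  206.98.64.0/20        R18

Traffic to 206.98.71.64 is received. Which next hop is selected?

R18

Routes whose prefix contains 206.98.71.64:
  0.0.0.0/0 (default, matches everything) -> R24
  206.0.0.0/7 (206.0.0.0 - 207.255.255.255) -> R28
  206.0.0.0/9 (206.0.0.0 - 206.127.255.255) -> R23
  206.98.64.0/20 (206.98.64.0 - 206.98.79.255) -> R18
More-specific entries that do NOT match:
  206.98.71.128/25 (206.98.71.128 - 206.98.71.255) does not contain 206.98.71.64
  206.98.79.0/24 (206.98.79.0 - 206.98.79.255) does not contain 206.98.71.64
  206.98.64.0/22 (206.98.64.0 - 206.98.67.255) does not contain 206.98.71.64
Longest matching prefix is /20 -> next hop R18.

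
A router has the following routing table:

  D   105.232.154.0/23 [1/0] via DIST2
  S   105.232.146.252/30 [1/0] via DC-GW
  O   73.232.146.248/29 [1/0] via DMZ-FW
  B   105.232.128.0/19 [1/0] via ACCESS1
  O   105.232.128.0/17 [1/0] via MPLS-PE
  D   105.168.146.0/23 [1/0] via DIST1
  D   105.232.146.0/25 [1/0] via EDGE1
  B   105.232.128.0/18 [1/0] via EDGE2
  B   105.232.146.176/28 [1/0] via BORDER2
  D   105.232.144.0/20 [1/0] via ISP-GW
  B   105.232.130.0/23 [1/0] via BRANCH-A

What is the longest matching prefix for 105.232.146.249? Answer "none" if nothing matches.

105.232.144.0/20

Entries matching 105.232.146.249:
  105.232.128.0/17 (105.232.128.0 - 105.232.255.255)
  105.232.128.0/18 (105.232.128.0 - 105.232.191.255)
  105.232.128.0/19 (105.232.128.0 - 105.232.159.255)
  105.232.144.0/20 (105.232.144.0 - 105.232.159.255)
Most specific is 105.232.144.0/20.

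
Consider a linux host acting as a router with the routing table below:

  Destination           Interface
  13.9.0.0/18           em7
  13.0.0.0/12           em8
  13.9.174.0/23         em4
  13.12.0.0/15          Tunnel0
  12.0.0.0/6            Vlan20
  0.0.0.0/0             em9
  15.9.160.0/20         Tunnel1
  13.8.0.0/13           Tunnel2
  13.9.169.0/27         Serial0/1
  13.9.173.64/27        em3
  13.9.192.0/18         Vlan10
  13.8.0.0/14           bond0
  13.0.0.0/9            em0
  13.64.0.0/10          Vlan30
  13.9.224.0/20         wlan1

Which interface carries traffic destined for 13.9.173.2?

bond0

Routes whose prefix contains 13.9.173.2:
  0.0.0.0/0 (default, matches everything) -> em9
  12.0.0.0/6 (12.0.0.0 - 15.255.255.255) -> Vlan20
  13.0.0.0/9 (13.0.0.0 - 13.127.255.255) -> em0
  13.0.0.0/12 (13.0.0.0 - 13.15.255.255) -> em8
  13.8.0.0/13 (13.8.0.0 - 13.15.255.255) -> Tunnel2
  13.8.0.0/14 (13.8.0.0 - 13.11.255.255) -> bond0
More-specific entries that do NOT match:
  13.9.169.0/27 (13.9.169.0 - 13.9.169.31) does not contain 13.9.173.2
  13.9.173.64/27 (13.9.173.64 - 13.9.173.95) does not contain 13.9.173.2
  13.9.174.0/23 (13.9.174.0 - 13.9.175.255) does not contain 13.9.173.2
  15.9.160.0/20 (15.9.160.0 - 15.9.175.255) does not contain 13.9.173.2
  13.9.224.0/20 (13.9.224.0 - 13.9.239.255) does not contain 13.9.173.2
  13.9.0.0/18 (13.9.0.0 - 13.9.63.255) does not contain 13.9.173.2
  13.9.192.0/18 (13.9.192.0 - 13.9.255.255) does not contain 13.9.173.2
  13.12.0.0/15 (13.12.0.0 - 13.13.255.255) does not contain 13.9.173.2
Longest matching prefix is /14 -> interface bond0.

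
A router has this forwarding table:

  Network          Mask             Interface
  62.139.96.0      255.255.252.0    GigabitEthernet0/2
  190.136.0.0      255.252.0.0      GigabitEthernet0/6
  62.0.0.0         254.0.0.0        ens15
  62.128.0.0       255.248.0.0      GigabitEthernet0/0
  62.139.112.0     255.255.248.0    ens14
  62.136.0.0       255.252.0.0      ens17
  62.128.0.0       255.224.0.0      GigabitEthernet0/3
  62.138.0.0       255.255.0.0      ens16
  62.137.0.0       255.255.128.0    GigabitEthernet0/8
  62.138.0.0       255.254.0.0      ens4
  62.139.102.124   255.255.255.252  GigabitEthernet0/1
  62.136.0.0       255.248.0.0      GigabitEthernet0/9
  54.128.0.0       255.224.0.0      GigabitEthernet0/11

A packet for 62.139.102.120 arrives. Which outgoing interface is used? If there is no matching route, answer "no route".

Routes whose prefix contains 62.139.102.120:
  62.0.0.0/7 (62.0.0.0 - 63.255.255.255) -> ens15
  62.128.0.0/11 (62.128.0.0 - 62.159.255.255) -> GigabitEthernet0/3
  62.136.0.0/13 (62.136.0.0 - 62.143.255.255) -> GigabitEthernet0/9
  62.136.0.0/14 (62.136.0.0 - 62.139.255.255) -> ens17
  62.138.0.0/15 (62.138.0.0 - 62.139.255.255) -> ens4
More-specific entries that do NOT match:
  62.139.102.124/30 (62.139.102.124 - 62.139.102.127) does not contain 62.139.102.120
  62.139.96.0/22 (62.139.96.0 - 62.139.99.255) does not contain 62.139.102.120
  62.139.112.0/21 (62.139.112.0 - 62.139.119.255) does not contain 62.139.102.120
  62.137.0.0/17 (62.137.0.0 - 62.137.127.255) does not contain 62.139.102.120
  62.138.0.0/16 (62.138.0.0 - 62.138.255.255) does not contain 62.139.102.120
Longest matching prefix is /15 -> interface ens4.

ens4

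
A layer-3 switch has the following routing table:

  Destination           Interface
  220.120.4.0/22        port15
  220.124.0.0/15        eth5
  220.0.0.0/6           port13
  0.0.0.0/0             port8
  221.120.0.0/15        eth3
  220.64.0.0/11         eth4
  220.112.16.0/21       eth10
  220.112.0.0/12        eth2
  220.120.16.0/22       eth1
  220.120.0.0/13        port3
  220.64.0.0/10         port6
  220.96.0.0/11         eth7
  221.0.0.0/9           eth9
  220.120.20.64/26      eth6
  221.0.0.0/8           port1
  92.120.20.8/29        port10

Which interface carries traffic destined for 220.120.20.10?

Routes whose prefix contains 220.120.20.10:
  0.0.0.0/0 (default, matches everything) -> port8
  220.0.0.0/6 (220.0.0.0 - 223.255.255.255) -> port13
  220.64.0.0/10 (220.64.0.0 - 220.127.255.255) -> port6
  220.96.0.0/11 (220.96.0.0 - 220.127.255.255) -> eth7
  220.112.0.0/12 (220.112.0.0 - 220.127.255.255) -> eth2
  220.120.0.0/13 (220.120.0.0 - 220.127.255.255) -> port3
More-specific entries that do NOT match:
  92.120.20.8/29 (92.120.20.8 - 92.120.20.15) does not contain 220.120.20.10
  220.120.20.64/26 (220.120.20.64 - 220.120.20.127) does not contain 220.120.20.10
  220.120.4.0/22 (220.120.4.0 - 220.120.7.255) does not contain 220.120.20.10
  220.120.16.0/22 (220.120.16.0 - 220.120.19.255) does not contain 220.120.20.10
  220.112.16.0/21 (220.112.16.0 - 220.112.23.255) does not contain 220.120.20.10
  220.124.0.0/15 (220.124.0.0 - 220.125.255.255) does not contain 220.120.20.10
  221.120.0.0/15 (221.120.0.0 - 221.121.255.255) does not contain 220.120.20.10
Longest matching prefix is /13 -> interface port3.

port3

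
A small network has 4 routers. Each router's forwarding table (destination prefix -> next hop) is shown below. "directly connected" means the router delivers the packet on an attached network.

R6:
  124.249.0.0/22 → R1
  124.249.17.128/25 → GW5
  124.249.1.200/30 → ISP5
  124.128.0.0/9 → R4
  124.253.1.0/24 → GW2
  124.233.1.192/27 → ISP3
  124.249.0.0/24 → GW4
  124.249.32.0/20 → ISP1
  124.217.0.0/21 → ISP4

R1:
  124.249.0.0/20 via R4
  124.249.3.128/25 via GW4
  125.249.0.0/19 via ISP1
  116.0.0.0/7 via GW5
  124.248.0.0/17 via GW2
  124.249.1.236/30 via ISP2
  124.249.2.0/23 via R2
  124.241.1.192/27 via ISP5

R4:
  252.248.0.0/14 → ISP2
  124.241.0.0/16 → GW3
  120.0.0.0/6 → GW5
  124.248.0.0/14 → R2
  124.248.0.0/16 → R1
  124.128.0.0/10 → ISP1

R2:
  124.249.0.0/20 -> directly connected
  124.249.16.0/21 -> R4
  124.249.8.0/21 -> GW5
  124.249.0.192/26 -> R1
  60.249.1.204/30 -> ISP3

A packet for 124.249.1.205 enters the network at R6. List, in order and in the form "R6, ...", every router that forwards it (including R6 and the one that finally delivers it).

R6, R1, R4, R2

At R6: longest match for 124.249.1.205 is 124.249.0.0/22 -> R1
At R1: longest match for 124.249.1.205 is 124.249.0.0/20 -> R4
At R4: longest match for 124.249.1.205 is 124.248.0.0/14 -> R2
At R2: longest match for 124.249.1.205 is 124.249.0.0/20 -> directly connected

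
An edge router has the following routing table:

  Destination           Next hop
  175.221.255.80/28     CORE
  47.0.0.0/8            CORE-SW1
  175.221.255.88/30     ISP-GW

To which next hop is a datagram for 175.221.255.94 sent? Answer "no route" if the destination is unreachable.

CORE

Routes whose prefix contains 175.221.255.94:
  175.221.255.80/28 (175.221.255.80 - 175.221.255.95) -> CORE
More-specific entries that do NOT match:
  175.221.255.88/30 (175.221.255.88 - 175.221.255.91) does not contain 175.221.255.94
Longest matching prefix is /28 -> next hop CORE.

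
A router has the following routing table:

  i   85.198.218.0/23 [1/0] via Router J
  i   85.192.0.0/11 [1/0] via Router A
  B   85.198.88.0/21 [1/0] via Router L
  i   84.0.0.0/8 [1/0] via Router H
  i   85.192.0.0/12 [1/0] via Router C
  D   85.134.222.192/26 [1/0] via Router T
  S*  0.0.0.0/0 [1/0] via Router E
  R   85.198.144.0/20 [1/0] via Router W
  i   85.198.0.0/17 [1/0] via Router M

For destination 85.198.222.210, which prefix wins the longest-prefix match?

Entries matching 85.198.222.210:
  0.0.0.0/0 (default, matches everything)
  85.192.0.0/11 (85.192.0.0 - 85.223.255.255)
  85.192.0.0/12 (85.192.0.0 - 85.207.255.255)
Most specific is 85.192.0.0/12.

85.192.0.0/12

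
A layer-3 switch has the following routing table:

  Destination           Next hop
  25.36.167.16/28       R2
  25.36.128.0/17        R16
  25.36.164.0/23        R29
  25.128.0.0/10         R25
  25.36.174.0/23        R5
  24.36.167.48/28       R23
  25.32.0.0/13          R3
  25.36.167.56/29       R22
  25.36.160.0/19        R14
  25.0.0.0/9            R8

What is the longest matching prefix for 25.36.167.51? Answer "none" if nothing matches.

25.36.160.0/19

Entries matching 25.36.167.51:
  25.0.0.0/9 (25.0.0.0 - 25.127.255.255)
  25.32.0.0/13 (25.32.0.0 - 25.39.255.255)
  25.36.128.0/17 (25.36.128.0 - 25.36.255.255)
  25.36.160.0/19 (25.36.160.0 - 25.36.191.255)
Most specific is 25.36.160.0/19.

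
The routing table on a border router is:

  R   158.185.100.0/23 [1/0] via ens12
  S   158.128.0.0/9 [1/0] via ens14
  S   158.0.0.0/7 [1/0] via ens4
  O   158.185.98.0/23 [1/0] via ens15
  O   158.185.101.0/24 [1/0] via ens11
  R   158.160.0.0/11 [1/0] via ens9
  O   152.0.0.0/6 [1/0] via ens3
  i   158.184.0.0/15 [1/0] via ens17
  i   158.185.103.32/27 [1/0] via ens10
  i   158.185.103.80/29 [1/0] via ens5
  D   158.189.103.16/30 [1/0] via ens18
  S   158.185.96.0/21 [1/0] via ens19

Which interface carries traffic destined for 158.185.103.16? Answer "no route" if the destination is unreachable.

ens19

Routes whose prefix contains 158.185.103.16:
  158.0.0.0/7 (158.0.0.0 - 159.255.255.255) -> ens4
  158.128.0.0/9 (158.128.0.0 - 158.255.255.255) -> ens14
  158.160.0.0/11 (158.160.0.0 - 158.191.255.255) -> ens9
  158.184.0.0/15 (158.184.0.0 - 158.185.255.255) -> ens17
  158.185.96.0/21 (158.185.96.0 - 158.185.103.255) -> ens19
More-specific entries that do NOT match:
  158.189.103.16/30 (158.189.103.16 - 158.189.103.19) does not contain 158.185.103.16
  158.185.103.80/29 (158.185.103.80 - 158.185.103.87) does not contain 158.185.103.16
  158.185.103.32/27 (158.185.103.32 - 158.185.103.63) does not contain 158.185.103.16
  158.185.101.0/24 (158.185.101.0 - 158.185.101.255) does not contain 158.185.103.16
  158.185.100.0/23 (158.185.100.0 - 158.185.101.255) does not contain 158.185.103.16
  158.185.98.0/23 (158.185.98.0 - 158.185.99.255) does not contain 158.185.103.16
Longest matching prefix is /21 -> interface ens19.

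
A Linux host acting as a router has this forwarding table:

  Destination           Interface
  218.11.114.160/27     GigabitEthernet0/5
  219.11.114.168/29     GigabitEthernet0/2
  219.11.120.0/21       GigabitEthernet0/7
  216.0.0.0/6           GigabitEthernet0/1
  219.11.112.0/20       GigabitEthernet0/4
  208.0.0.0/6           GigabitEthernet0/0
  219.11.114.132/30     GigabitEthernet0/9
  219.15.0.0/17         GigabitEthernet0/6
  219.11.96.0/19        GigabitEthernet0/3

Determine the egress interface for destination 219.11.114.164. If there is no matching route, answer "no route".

Routes whose prefix contains 219.11.114.164:
  216.0.0.0/6 (216.0.0.0 - 219.255.255.255) -> GigabitEthernet0/1
  219.11.96.0/19 (219.11.96.0 - 219.11.127.255) -> GigabitEthernet0/3
  219.11.112.0/20 (219.11.112.0 - 219.11.127.255) -> GigabitEthernet0/4
More-specific entries that do NOT match:
  219.11.114.132/30 (219.11.114.132 - 219.11.114.135) does not contain 219.11.114.164
  219.11.114.168/29 (219.11.114.168 - 219.11.114.175) does not contain 219.11.114.164
  218.11.114.160/27 (218.11.114.160 - 218.11.114.191) does not contain 219.11.114.164
  219.11.120.0/21 (219.11.120.0 - 219.11.127.255) does not contain 219.11.114.164
Longest matching prefix is /20 -> interface GigabitEthernet0/4.

GigabitEthernet0/4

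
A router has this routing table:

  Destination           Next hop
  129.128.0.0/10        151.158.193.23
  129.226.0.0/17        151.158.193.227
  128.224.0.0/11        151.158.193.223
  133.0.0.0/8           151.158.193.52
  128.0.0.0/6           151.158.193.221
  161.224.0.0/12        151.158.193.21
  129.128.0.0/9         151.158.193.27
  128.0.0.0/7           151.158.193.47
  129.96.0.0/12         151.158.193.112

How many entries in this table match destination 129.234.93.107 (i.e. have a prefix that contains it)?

3

Prefixes containing 129.234.93.107:
  128.0.0.0/6 (128.0.0.0 - 131.255.255.255)
  128.0.0.0/7 (128.0.0.0 - 129.255.255.255)
  129.128.0.0/9 (129.128.0.0 - 129.255.255.255)
Total matching entries: 3.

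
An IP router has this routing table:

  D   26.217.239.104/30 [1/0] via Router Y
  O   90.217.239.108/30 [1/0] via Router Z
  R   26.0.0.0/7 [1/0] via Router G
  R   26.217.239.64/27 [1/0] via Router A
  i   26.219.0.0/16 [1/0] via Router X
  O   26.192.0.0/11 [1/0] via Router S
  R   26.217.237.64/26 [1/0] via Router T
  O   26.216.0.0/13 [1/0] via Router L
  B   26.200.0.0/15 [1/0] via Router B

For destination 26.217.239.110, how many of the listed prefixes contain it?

3

Prefixes containing 26.217.239.110:
  26.0.0.0/7 (26.0.0.0 - 27.255.255.255)
  26.192.0.0/11 (26.192.0.0 - 26.223.255.255)
  26.216.0.0/13 (26.216.0.0 - 26.223.255.255)
Total matching entries: 3.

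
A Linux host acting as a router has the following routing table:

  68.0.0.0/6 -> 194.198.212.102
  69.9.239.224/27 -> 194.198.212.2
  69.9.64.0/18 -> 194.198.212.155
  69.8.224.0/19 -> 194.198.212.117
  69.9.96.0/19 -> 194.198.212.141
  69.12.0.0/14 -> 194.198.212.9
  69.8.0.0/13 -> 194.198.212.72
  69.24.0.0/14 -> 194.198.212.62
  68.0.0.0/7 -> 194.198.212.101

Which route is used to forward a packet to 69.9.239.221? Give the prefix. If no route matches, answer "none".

69.8.0.0/13

Entries matching 69.9.239.221:
  68.0.0.0/6 (68.0.0.0 - 71.255.255.255)
  68.0.0.0/7 (68.0.0.0 - 69.255.255.255)
  69.8.0.0/13 (69.8.0.0 - 69.15.255.255)
Most specific is 69.8.0.0/13.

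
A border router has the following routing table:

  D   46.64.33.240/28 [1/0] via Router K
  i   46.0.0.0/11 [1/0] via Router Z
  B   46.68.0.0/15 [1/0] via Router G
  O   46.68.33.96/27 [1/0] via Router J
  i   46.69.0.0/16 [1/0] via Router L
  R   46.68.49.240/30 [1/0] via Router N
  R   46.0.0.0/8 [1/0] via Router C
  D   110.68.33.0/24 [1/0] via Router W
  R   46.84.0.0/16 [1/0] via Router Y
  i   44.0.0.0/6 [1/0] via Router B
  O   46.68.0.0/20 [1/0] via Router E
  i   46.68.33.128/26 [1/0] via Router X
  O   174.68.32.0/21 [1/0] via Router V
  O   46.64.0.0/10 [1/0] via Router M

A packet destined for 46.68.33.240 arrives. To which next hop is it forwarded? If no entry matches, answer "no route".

Router G

Routes whose prefix contains 46.68.33.240:
  44.0.0.0/6 (44.0.0.0 - 47.255.255.255) -> Router B
  46.0.0.0/8 (46.0.0.0 - 46.255.255.255) -> Router C
  46.64.0.0/10 (46.64.0.0 - 46.127.255.255) -> Router M
  46.68.0.0/15 (46.68.0.0 - 46.69.255.255) -> Router G
More-specific entries that do NOT match:
  46.68.49.240/30 (46.68.49.240 - 46.68.49.243) does not contain 46.68.33.240
  46.64.33.240/28 (46.64.33.240 - 46.64.33.255) does not contain 46.68.33.240
  46.68.33.96/27 (46.68.33.96 - 46.68.33.127) does not contain 46.68.33.240
  46.68.33.128/26 (46.68.33.128 - 46.68.33.191) does not contain 46.68.33.240
  110.68.33.0/24 (110.68.33.0 - 110.68.33.255) does not contain 46.68.33.240
  174.68.32.0/21 (174.68.32.0 - 174.68.39.255) does not contain 46.68.33.240
  46.68.0.0/20 (46.68.0.0 - 46.68.15.255) does not contain 46.68.33.240
  46.69.0.0/16 (46.69.0.0 - 46.69.255.255) does not contain 46.68.33.240
  46.84.0.0/16 (46.84.0.0 - 46.84.255.255) does not contain 46.68.33.240
Longest matching prefix is /15 -> next hop Router G.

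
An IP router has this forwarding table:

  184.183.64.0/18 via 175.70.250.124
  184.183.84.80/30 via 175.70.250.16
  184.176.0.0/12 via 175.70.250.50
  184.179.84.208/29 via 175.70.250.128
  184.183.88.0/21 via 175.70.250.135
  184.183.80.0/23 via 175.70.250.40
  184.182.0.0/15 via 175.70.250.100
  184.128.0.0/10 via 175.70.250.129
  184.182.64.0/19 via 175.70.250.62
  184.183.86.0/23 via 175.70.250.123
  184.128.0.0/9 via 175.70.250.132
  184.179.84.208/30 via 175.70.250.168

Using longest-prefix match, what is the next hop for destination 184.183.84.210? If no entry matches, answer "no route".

175.70.250.124

Routes whose prefix contains 184.183.84.210:
  184.128.0.0/9 (184.128.0.0 - 184.255.255.255) -> 175.70.250.132
  184.128.0.0/10 (184.128.0.0 - 184.191.255.255) -> 175.70.250.129
  184.176.0.0/12 (184.176.0.0 - 184.191.255.255) -> 175.70.250.50
  184.182.0.0/15 (184.182.0.0 - 184.183.255.255) -> 175.70.250.100
  184.183.64.0/18 (184.183.64.0 - 184.183.127.255) -> 175.70.250.124
More-specific entries that do NOT match:
  184.183.84.80/30 (184.183.84.80 - 184.183.84.83) does not contain 184.183.84.210
  184.179.84.208/30 (184.179.84.208 - 184.179.84.211) does not contain 184.183.84.210
  184.179.84.208/29 (184.179.84.208 - 184.179.84.215) does not contain 184.183.84.210
  184.183.80.0/23 (184.183.80.0 - 184.183.81.255) does not contain 184.183.84.210
  184.183.86.0/23 (184.183.86.0 - 184.183.87.255) does not contain 184.183.84.210
  184.183.88.0/21 (184.183.88.0 - 184.183.95.255) does not contain 184.183.84.210
  184.182.64.0/19 (184.182.64.0 - 184.182.95.255) does not contain 184.183.84.210
Longest matching prefix is /18 -> next hop 175.70.250.124.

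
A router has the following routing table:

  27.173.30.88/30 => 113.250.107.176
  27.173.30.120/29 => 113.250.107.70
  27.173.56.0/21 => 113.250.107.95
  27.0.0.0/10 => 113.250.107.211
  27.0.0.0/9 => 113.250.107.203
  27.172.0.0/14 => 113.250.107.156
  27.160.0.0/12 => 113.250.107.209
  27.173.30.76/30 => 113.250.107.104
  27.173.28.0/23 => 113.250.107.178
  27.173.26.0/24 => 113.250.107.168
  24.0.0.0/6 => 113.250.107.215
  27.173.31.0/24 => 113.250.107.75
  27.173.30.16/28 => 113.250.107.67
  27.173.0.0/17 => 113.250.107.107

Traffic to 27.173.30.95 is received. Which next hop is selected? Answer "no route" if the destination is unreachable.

Routes whose prefix contains 27.173.30.95:
  24.0.0.0/6 (24.0.0.0 - 27.255.255.255) -> 113.250.107.215
  27.160.0.0/12 (27.160.0.0 - 27.175.255.255) -> 113.250.107.209
  27.172.0.0/14 (27.172.0.0 - 27.175.255.255) -> 113.250.107.156
  27.173.0.0/17 (27.173.0.0 - 27.173.127.255) -> 113.250.107.107
More-specific entries that do NOT match:
  27.173.30.88/30 (27.173.30.88 - 27.173.30.91) does not contain 27.173.30.95
  27.173.30.76/30 (27.173.30.76 - 27.173.30.79) does not contain 27.173.30.95
  27.173.30.120/29 (27.173.30.120 - 27.173.30.127) does not contain 27.173.30.95
  27.173.30.16/28 (27.173.30.16 - 27.173.30.31) does not contain 27.173.30.95
  27.173.26.0/24 (27.173.26.0 - 27.173.26.255) does not contain 27.173.30.95
  27.173.31.0/24 (27.173.31.0 - 27.173.31.255) does not contain 27.173.30.95
  27.173.28.0/23 (27.173.28.0 - 27.173.29.255) does not contain 27.173.30.95
  27.173.56.0/21 (27.173.56.0 - 27.173.63.255) does not contain 27.173.30.95
Longest matching prefix is /17 -> next hop 113.250.107.107.

113.250.107.107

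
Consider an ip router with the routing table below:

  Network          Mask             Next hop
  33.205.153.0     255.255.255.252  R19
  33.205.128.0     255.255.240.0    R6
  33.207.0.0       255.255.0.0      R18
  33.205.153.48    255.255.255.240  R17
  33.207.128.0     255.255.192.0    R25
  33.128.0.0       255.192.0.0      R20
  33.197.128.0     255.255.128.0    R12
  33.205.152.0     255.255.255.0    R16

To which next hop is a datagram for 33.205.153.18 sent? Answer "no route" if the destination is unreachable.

No entry's prefix contains 33.205.153.18; there is no default route.

no route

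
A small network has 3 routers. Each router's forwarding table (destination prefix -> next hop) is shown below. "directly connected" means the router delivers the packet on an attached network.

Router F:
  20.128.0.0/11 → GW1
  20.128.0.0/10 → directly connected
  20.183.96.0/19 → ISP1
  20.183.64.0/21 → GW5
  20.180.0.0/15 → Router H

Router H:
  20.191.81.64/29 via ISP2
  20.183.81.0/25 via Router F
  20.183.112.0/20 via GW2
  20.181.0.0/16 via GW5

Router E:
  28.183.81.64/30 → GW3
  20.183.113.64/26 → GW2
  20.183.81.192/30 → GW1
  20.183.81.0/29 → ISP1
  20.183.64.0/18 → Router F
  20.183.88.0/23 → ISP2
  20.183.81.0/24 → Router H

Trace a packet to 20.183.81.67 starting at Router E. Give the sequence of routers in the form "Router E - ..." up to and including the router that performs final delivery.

At Router E: longest match for 20.183.81.67 is 20.183.81.0/24 -> Router H
At Router H: longest match for 20.183.81.67 is 20.183.81.0/25 -> Router F
At Router F: longest match for 20.183.81.67 is 20.128.0.0/10 -> directly connected

Router E - Router H - Router F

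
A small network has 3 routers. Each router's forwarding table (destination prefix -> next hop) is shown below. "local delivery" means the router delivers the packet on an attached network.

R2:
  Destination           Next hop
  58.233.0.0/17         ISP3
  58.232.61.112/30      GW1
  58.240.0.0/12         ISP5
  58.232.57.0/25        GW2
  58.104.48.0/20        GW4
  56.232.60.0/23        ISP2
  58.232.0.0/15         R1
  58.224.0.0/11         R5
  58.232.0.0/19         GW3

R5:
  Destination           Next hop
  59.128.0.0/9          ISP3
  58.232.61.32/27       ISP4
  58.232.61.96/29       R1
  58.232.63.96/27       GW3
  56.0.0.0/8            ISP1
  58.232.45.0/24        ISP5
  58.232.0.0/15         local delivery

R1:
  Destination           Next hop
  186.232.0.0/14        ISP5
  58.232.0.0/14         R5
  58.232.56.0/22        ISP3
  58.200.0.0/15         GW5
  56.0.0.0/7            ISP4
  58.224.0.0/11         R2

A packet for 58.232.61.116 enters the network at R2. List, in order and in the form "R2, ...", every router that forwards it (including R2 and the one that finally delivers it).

R2, R1, R5

At R2: longest match for 58.232.61.116 is 58.232.0.0/15 -> R1
At R1: longest match for 58.232.61.116 is 58.232.0.0/14 -> R5
At R5: longest match for 58.232.61.116 is 58.232.0.0/15 -> local delivery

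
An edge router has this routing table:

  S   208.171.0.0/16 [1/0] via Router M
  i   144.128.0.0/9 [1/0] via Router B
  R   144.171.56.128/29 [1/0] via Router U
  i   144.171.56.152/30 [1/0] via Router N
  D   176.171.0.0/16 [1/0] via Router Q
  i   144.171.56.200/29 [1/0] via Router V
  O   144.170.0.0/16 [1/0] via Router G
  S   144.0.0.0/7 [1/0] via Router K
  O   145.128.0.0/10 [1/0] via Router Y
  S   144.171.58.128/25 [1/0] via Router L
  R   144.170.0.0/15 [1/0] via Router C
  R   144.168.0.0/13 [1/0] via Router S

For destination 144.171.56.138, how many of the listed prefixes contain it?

Prefixes containing 144.171.56.138:
  144.0.0.0/7 (144.0.0.0 - 145.255.255.255)
  144.128.0.0/9 (144.128.0.0 - 144.255.255.255)
  144.168.0.0/13 (144.168.0.0 - 144.175.255.255)
  144.170.0.0/15 (144.170.0.0 - 144.171.255.255)
Total matching entries: 4.

4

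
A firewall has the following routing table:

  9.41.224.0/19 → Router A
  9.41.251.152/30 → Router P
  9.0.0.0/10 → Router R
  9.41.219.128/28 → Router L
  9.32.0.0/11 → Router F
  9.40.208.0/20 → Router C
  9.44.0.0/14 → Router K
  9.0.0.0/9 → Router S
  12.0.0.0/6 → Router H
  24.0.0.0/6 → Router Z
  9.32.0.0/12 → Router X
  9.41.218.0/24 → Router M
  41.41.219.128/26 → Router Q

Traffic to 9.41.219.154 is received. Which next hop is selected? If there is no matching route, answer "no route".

Routes whose prefix contains 9.41.219.154:
  9.0.0.0/9 (9.0.0.0 - 9.127.255.255) -> Router S
  9.0.0.0/10 (9.0.0.0 - 9.63.255.255) -> Router R
  9.32.0.0/11 (9.32.0.0 - 9.63.255.255) -> Router F
  9.32.0.0/12 (9.32.0.0 - 9.47.255.255) -> Router X
More-specific entries that do NOT match:
  9.41.251.152/30 (9.41.251.152 - 9.41.251.155) does not contain 9.41.219.154
  9.41.219.128/28 (9.41.219.128 - 9.41.219.143) does not contain 9.41.219.154
  41.41.219.128/26 (41.41.219.128 - 41.41.219.191) does not contain 9.41.219.154
  9.41.218.0/24 (9.41.218.0 - 9.41.218.255) does not contain 9.41.219.154
  9.40.208.0/20 (9.40.208.0 - 9.40.223.255) does not contain 9.41.219.154
  9.41.224.0/19 (9.41.224.0 - 9.41.255.255) does not contain 9.41.219.154
  9.44.0.0/14 (9.44.0.0 - 9.47.255.255) does not contain 9.41.219.154
Longest matching prefix is /12 -> next hop Router X.

Router X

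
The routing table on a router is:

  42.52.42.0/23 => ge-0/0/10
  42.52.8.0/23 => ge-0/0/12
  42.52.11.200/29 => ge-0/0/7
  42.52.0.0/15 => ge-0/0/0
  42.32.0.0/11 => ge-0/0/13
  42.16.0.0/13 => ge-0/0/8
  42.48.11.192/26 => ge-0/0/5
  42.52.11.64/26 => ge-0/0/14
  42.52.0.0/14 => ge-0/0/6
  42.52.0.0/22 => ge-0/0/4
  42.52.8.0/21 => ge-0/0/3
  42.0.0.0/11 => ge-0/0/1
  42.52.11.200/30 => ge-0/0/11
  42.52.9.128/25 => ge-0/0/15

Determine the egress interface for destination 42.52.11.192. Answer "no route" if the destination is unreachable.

Routes whose prefix contains 42.52.11.192:
  42.32.0.0/11 (42.32.0.0 - 42.63.255.255) -> ge-0/0/13
  42.52.0.0/14 (42.52.0.0 - 42.55.255.255) -> ge-0/0/6
  42.52.0.0/15 (42.52.0.0 - 42.53.255.255) -> ge-0/0/0
  42.52.8.0/21 (42.52.8.0 - 42.52.15.255) -> ge-0/0/3
More-specific entries that do NOT match:
  42.52.11.200/30 (42.52.11.200 - 42.52.11.203) does not contain 42.52.11.192
  42.52.11.200/29 (42.52.11.200 - 42.52.11.207) does not contain 42.52.11.192
  42.48.11.192/26 (42.48.11.192 - 42.48.11.255) does not contain 42.52.11.192
  42.52.11.64/26 (42.52.11.64 - 42.52.11.127) does not contain 42.52.11.192
  42.52.9.128/25 (42.52.9.128 - 42.52.9.255) does not contain 42.52.11.192
  42.52.42.0/23 (42.52.42.0 - 42.52.43.255) does not contain 42.52.11.192
  42.52.8.0/23 (42.52.8.0 - 42.52.9.255) does not contain 42.52.11.192
  42.52.0.0/22 (42.52.0.0 - 42.52.3.255) does not contain 42.52.11.192
Longest matching prefix is /21 -> interface ge-0/0/3.

ge-0/0/3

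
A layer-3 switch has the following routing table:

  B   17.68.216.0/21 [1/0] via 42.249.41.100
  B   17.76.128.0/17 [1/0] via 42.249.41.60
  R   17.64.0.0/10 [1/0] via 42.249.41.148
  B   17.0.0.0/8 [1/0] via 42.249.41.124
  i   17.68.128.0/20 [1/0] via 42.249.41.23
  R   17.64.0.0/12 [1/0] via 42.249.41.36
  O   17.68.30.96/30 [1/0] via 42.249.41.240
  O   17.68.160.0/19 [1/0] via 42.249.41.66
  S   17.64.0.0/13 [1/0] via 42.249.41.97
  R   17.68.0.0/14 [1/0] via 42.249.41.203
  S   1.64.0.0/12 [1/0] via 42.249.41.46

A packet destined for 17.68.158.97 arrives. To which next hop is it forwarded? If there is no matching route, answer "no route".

Routes whose prefix contains 17.68.158.97:
  17.0.0.0/8 (17.0.0.0 - 17.255.255.255) -> 42.249.41.124
  17.64.0.0/10 (17.64.0.0 - 17.127.255.255) -> 42.249.41.148
  17.64.0.0/12 (17.64.0.0 - 17.79.255.255) -> 42.249.41.36
  17.64.0.0/13 (17.64.0.0 - 17.71.255.255) -> 42.249.41.97
  17.68.0.0/14 (17.68.0.0 - 17.71.255.255) -> 42.249.41.203
More-specific entries that do NOT match:
  17.68.30.96/30 (17.68.30.96 - 17.68.30.99) does not contain 17.68.158.97
  17.68.216.0/21 (17.68.216.0 - 17.68.223.255) does not contain 17.68.158.97
  17.68.128.0/20 (17.68.128.0 - 17.68.143.255) does not contain 17.68.158.97
  17.68.160.0/19 (17.68.160.0 - 17.68.191.255) does not contain 17.68.158.97
  17.76.128.0/17 (17.76.128.0 - 17.76.255.255) does not contain 17.68.158.97
Longest matching prefix is /14 -> next hop 42.249.41.203.

42.249.41.203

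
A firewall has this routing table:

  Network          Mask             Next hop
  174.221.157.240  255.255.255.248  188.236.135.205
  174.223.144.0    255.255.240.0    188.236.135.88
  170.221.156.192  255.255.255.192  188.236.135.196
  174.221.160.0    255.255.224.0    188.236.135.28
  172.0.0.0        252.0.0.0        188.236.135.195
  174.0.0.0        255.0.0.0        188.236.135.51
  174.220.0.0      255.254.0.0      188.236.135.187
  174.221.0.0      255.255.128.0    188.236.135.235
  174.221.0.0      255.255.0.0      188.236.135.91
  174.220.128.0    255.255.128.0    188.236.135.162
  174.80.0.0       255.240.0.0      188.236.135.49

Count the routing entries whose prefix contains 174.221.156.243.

4

Prefixes containing 174.221.156.243:
  172.0.0.0/6 (172.0.0.0 - 175.255.255.255)
  174.0.0.0/8 (174.0.0.0 - 174.255.255.255)
  174.220.0.0/15 (174.220.0.0 - 174.221.255.255)
  174.221.0.0/16 (174.221.0.0 - 174.221.255.255)
Total matching entries: 4.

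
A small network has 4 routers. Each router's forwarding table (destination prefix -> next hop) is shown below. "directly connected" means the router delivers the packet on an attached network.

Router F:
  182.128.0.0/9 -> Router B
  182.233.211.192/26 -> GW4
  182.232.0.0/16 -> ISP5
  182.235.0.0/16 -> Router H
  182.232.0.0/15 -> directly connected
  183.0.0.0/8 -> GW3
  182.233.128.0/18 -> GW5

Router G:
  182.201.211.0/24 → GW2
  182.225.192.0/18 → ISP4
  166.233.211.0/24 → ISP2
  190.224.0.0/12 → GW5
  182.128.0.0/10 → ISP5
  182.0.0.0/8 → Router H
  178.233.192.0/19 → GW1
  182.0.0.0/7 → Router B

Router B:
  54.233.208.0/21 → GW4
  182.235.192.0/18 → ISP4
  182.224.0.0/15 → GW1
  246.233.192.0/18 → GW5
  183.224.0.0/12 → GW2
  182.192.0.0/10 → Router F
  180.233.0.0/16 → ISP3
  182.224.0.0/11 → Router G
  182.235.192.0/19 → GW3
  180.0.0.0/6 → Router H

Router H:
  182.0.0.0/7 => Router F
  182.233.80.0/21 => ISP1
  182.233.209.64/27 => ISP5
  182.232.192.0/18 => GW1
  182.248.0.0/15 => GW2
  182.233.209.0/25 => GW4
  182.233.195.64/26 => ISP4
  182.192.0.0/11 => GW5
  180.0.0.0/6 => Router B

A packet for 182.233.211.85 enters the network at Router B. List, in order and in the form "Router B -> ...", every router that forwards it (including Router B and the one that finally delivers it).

Router B -> Router G -> Router H -> Router F

At Router B: longest match for 182.233.211.85 is 182.224.0.0/11 -> Router G
At Router G: longest match for 182.233.211.85 is 182.0.0.0/8 -> Router H
At Router H: longest match for 182.233.211.85 is 182.0.0.0/7 -> Router F
At Router F: longest match for 182.233.211.85 is 182.232.0.0/15 -> directly connected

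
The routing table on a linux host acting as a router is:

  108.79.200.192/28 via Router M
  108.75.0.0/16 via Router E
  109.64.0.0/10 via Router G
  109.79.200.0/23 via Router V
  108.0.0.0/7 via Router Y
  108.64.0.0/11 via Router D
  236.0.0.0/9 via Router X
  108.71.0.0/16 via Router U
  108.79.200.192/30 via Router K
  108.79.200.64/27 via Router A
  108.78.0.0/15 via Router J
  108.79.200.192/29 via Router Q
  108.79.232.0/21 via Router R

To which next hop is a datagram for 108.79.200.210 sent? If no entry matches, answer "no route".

Routes whose prefix contains 108.79.200.210:
  108.0.0.0/7 (108.0.0.0 - 109.255.255.255) -> Router Y
  108.64.0.0/11 (108.64.0.0 - 108.95.255.255) -> Router D
  108.78.0.0/15 (108.78.0.0 - 108.79.255.255) -> Router J
More-specific entries that do NOT match:
  108.79.200.192/30 (108.79.200.192 - 108.79.200.195) does not contain 108.79.200.210
  108.79.200.192/29 (108.79.200.192 - 108.79.200.199) does not contain 108.79.200.210
  108.79.200.192/28 (108.79.200.192 - 108.79.200.207) does not contain 108.79.200.210
  108.79.200.64/27 (108.79.200.64 - 108.79.200.95) does not contain 108.79.200.210
  109.79.200.0/23 (109.79.200.0 - 109.79.201.255) does not contain 108.79.200.210
  108.79.232.0/21 (108.79.232.0 - 108.79.239.255) does not contain 108.79.200.210
  108.75.0.0/16 (108.75.0.0 - 108.75.255.255) does not contain 108.79.200.210
  108.71.0.0/16 (108.71.0.0 - 108.71.255.255) does not contain 108.79.200.210
Longest matching prefix is /15 -> next hop Router J.

Router J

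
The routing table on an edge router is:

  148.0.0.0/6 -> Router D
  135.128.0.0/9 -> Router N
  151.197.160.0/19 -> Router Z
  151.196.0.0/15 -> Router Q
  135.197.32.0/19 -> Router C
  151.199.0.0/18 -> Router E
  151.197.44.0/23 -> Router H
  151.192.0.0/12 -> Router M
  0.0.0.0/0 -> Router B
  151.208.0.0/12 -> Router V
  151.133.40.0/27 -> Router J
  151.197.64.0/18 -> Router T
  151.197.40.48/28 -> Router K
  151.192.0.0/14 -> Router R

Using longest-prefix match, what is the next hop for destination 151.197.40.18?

Router Q

Routes whose prefix contains 151.197.40.18:
  0.0.0.0/0 (default, matches everything) -> Router B
  148.0.0.0/6 (148.0.0.0 - 151.255.255.255) -> Router D
  151.192.0.0/12 (151.192.0.0 - 151.207.255.255) -> Router M
  151.196.0.0/15 (151.196.0.0 - 151.197.255.255) -> Router Q
More-specific entries that do NOT match:
  151.197.40.48/28 (151.197.40.48 - 151.197.40.63) does not contain 151.197.40.18
  151.133.40.0/27 (151.133.40.0 - 151.133.40.31) does not contain 151.197.40.18
  151.197.44.0/23 (151.197.44.0 - 151.197.45.255) does not contain 151.197.40.18
  151.197.160.0/19 (151.197.160.0 - 151.197.191.255) does not contain 151.197.40.18
  135.197.32.0/19 (135.197.32.0 - 135.197.63.255) does not contain 151.197.40.18
  151.199.0.0/18 (151.199.0.0 - 151.199.63.255) does not contain 151.197.40.18
  151.197.64.0/18 (151.197.64.0 - 151.197.127.255) does not contain 151.197.40.18
Longest matching prefix is /15 -> next hop Router Q.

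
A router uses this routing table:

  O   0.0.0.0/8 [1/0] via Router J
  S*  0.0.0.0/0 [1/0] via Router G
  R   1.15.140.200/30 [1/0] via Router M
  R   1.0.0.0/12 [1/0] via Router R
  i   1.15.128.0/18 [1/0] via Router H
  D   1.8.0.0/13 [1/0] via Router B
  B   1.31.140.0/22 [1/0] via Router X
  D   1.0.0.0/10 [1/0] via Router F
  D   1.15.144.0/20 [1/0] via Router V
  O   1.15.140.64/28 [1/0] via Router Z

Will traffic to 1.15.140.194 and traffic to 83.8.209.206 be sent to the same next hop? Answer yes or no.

no

1.15.140.194: longest match 1.15.128.0/18 -> Router H
83.8.209.206: longest match 0.0.0.0/0 -> Router G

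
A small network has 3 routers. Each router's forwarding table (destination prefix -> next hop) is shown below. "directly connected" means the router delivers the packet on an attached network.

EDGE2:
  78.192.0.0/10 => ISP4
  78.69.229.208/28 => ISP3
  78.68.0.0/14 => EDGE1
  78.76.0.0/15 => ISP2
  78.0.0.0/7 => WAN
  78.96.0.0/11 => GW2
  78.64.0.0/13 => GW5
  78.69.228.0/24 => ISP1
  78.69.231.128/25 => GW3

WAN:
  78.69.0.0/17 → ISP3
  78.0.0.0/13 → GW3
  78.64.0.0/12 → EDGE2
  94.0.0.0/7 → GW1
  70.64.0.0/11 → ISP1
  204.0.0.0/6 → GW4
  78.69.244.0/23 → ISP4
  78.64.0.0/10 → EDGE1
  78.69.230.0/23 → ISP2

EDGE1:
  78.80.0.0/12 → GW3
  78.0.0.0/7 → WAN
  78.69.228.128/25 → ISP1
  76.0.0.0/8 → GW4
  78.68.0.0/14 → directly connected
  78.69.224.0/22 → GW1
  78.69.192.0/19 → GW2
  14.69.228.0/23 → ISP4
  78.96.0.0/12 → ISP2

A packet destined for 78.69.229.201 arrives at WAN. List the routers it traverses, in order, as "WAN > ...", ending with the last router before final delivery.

At WAN: longest match for 78.69.229.201 is 78.64.0.0/12 -> EDGE2
At EDGE2: longest match for 78.69.229.201 is 78.68.0.0/14 -> EDGE1
At EDGE1: longest match for 78.69.229.201 is 78.68.0.0/14 -> directly connected

WAN > EDGE2 > EDGE1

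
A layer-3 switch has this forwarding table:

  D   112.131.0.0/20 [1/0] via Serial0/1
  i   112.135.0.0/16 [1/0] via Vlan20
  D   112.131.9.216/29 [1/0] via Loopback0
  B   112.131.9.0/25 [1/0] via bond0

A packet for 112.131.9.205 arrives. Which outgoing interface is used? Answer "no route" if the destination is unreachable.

Serial0/1

Routes whose prefix contains 112.131.9.205:
  112.131.0.0/20 (112.131.0.0 - 112.131.15.255) -> Serial0/1
More-specific entries that do NOT match:
  112.131.9.216/29 (112.131.9.216 - 112.131.9.223) does not contain 112.131.9.205
  112.131.9.0/25 (112.131.9.0 - 112.131.9.127) does not contain 112.131.9.205
Longest matching prefix is /20 -> interface Serial0/1.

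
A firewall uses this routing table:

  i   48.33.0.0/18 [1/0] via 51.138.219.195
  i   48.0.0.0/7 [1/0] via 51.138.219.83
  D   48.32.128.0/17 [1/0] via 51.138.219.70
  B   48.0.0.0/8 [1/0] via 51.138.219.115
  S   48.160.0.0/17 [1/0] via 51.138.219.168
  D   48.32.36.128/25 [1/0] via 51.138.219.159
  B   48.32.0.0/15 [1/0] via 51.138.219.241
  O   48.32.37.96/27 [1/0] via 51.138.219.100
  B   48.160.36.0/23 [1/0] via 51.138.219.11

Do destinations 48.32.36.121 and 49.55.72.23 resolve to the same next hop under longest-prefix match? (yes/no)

no

48.32.36.121: longest match 48.32.0.0/15 -> 51.138.219.241
49.55.72.23: longest match 48.0.0.0/7 -> 51.138.219.83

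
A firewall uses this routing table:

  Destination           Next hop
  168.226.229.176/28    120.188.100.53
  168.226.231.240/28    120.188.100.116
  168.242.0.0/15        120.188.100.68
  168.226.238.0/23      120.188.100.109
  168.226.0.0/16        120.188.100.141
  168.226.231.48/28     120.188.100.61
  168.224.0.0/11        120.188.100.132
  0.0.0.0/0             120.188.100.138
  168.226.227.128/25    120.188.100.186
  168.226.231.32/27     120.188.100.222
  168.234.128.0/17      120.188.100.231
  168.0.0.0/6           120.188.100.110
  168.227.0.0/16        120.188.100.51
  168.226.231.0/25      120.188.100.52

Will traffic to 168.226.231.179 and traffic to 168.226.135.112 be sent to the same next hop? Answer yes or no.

yes

168.226.231.179: longest match 168.226.0.0/16 -> 120.188.100.141
168.226.135.112: longest match 168.226.0.0/16 -> 120.188.100.141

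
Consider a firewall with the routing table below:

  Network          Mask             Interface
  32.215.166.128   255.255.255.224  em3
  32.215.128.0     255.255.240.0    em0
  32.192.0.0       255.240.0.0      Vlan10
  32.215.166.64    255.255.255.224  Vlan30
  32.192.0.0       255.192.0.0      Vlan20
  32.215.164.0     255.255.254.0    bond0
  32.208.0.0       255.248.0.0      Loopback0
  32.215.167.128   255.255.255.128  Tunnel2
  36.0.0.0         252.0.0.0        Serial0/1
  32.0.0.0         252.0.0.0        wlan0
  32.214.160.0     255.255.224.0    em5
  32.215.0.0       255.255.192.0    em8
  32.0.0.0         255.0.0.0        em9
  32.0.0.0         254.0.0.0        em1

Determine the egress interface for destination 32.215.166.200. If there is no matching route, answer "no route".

Routes whose prefix contains 32.215.166.200:
  32.0.0.0/6 (32.0.0.0 - 35.255.255.255) -> wlan0
  32.0.0.0/7 (32.0.0.0 - 33.255.255.255) -> em1
  32.0.0.0/8 (32.0.0.0 - 32.255.255.255) -> em9
  32.192.0.0/10 (32.192.0.0 - 32.255.255.255) -> Vlan20
  32.208.0.0/13 (32.208.0.0 - 32.215.255.255) -> Loopback0
More-specific entries that do NOT match:
  32.215.166.128/27 (32.215.166.128 - 32.215.166.159) does not contain 32.215.166.200
  32.215.166.64/27 (32.215.166.64 - 32.215.166.95) does not contain 32.215.166.200
  32.215.167.128/25 (32.215.167.128 - 32.215.167.255) does not contain 32.215.166.200
  32.215.164.0/23 (32.215.164.0 - 32.215.165.255) does not contain 32.215.166.200
  32.215.128.0/20 (32.215.128.0 - 32.215.143.255) does not contain 32.215.166.200
  32.214.160.0/19 (32.214.160.0 - 32.214.191.255) does not contain 32.215.166.200
  32.215.0.0/18 (32.215.0.0 - 32.215.63.255) does not contain 32.215.166.200
Longest matching prefix is /13 -> interface Loopback0.

Loopback0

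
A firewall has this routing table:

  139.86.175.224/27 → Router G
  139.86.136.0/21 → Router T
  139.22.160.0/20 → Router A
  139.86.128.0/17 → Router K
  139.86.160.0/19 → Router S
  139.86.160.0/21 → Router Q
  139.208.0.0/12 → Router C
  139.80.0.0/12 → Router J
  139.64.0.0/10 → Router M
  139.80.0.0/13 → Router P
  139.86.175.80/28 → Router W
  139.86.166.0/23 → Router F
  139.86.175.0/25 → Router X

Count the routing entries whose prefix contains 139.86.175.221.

5

Prefixes containing 139.86.175.221:
  139.64.0.0/10 (139.64.0.0 - 139.127.255.255)
  139.80.0.0/12 (139.80.0.0 - 139.95.255.255)
  139.80.0.0/13 (139.80.0.0 - 139.87.255.255)
  139.86.128.0/17 (139.86.128.0 - 139.86.255.255)
  139.86.160.0/19 (139.86.160.0 - 139.86.191.255)
Total matching entries: 5.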